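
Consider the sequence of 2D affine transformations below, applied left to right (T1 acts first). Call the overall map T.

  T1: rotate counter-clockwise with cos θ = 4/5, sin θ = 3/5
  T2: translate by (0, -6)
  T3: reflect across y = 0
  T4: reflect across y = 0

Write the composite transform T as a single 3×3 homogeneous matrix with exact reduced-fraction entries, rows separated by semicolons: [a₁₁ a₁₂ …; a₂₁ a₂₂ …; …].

T1 = [4/5 -3/5 0; 3/5 4/5 0; 0 0 1]
T2·T1 = [4/5 -3/5 0; 3/5 4/5 -6; 0 0 1]
T3·…·T1 = [4/5 -3/5 0; -3/5 -4/5 6; 0 0 1]
T4·…·T1 = [4/5 -3/5 0; 3/5 4/5 -6; 0 0 1]

T = [4/5 -3/5 0; 3/5 4/5 -6; 0 0 1]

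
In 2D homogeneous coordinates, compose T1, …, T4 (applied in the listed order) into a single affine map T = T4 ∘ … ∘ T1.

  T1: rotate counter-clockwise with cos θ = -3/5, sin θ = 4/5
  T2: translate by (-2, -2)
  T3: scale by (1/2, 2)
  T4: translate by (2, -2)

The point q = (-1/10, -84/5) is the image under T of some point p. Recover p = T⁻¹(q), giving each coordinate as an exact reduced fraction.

T1 = [-3/5 -4/5 0; 4/5 -3/5 0; 0 0 1]
T2·T1 = [-3/5 -4/5 -2; 4/5 -3/5 -2; 0 0 1]
T3·…·T1 = [-3/10 -2/5 -1; 8/5 -6/5 -4; 0 0 1]
T4·…·T1 = [-3/10 -2/5 1; 8/5 -6/5 -6; 0 0 1]
det M = 1; M⁻¹ = [-6/5 2/5 18/5; -8/5 -3/10 -1/5; 0 0 1]
M⁻¹ · (-1/10, -84/5)ᵀ = (-3, 5)ᵀ

p = (-3, 5)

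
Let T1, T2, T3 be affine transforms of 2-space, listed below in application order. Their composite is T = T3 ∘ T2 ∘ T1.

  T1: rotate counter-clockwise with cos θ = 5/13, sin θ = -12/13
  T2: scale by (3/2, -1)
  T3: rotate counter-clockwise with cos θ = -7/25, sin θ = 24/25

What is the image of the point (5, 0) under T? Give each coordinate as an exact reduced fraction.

T(p) = (-681/130, 96/65)

T1 rotate counter-clockwise with cos θ = 5/13, sin θ = -12/13: (5, 0) → (25/13, -60/13)
T2 scale by (3/2, -1): (25/13, -60/13) → (75/26, 60/13)
T3 rotate counter-clockwise with cos θ = -7/25, sin θ = 24/25: (75/26, 60/13) → (-681/130, 96/65)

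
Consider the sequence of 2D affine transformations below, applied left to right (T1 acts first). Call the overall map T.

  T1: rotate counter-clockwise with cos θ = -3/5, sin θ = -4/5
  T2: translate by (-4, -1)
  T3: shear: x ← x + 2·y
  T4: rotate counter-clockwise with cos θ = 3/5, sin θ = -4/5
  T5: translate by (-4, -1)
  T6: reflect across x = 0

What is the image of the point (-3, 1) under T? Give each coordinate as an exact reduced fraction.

T(p) = (81/25, -17/25)

T1 rotate counter-clockwise with cos θ = -3/5, sin θ = -4/5: (-3, 1) → (13/5, 9/5)
T2 translate by (-4, -1): (13/5, 9/5) → (-7/5, 4/5)
T3 shear: x ← x + 2·y: (-7/5, 4/5) → (1/5, 4/5)
T4 rotate counter-clockwise with cos θ = 3/5, sin θ = -4/5: (1/5, 4/5) → (19/25, 8/25)
T5 translate by (-4, -1): (19/25, 8/25) → (-81/25, -17/25)
T6 reflect across x = 0: (-81/25, -17/25) → (81/25, -17/25)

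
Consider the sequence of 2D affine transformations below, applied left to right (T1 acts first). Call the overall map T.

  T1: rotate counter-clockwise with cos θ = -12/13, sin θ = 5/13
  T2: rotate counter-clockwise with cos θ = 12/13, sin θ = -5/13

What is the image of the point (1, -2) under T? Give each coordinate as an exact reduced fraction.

T1 rotate counter-clockwise with cos θ = -12/13, sin θ = 5/13: (1, -2) → (-2/13, 29/13)
T2 rotate counter-clockwise with cos θ = 12/13, sin θ = -5/13: (-2/13, 29/13) → (121/169, 358/169)

T(p) = (121/169, 358/169)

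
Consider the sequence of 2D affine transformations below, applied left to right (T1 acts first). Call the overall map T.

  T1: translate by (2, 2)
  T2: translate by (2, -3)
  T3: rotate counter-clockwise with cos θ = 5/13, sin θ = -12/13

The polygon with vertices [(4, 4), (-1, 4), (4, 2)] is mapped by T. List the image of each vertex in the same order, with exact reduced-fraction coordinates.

T1 translate by (2, 2): (4, 4) → (6, 6); (-1, 4) → (1, 6); (4, 2) → (6, 4)
T2 translate by (2, -3): (6, 6) → (8, 3); (1, 6) → (3, 3); (6, 4) → (8, 1)
T3 rotate counter-clockwise with cos θ = 5/13, sin θ = -12/13: (8, 3) → (76/13, -81/13); (3, 3) → (51/13, -21/13); (8, 1) → (4, -7)

image vertices: (76/13, -81/13), (51/13, -21/13), (4, -7)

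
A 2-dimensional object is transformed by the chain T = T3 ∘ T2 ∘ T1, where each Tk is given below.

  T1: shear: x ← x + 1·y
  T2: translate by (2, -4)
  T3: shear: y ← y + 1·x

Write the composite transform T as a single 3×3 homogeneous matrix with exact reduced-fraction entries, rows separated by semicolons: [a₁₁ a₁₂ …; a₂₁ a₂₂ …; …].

T = [1 1 2; 1 2 -2; 0 0 1]

T1 = [1 1 0; 0 1 0; 0 0 1]
T2·T1 = [1 1 2; 0 1 -4; 0 0 1]
T3·…·T1 = [1 1 2; 1 2 -2; 0 0 1]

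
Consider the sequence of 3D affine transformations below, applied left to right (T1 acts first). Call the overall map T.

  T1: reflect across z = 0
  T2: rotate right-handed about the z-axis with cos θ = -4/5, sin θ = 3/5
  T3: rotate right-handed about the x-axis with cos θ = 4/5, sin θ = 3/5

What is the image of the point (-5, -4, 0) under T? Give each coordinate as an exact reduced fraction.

T(p) = (32/5, 4/25, 3/25)

T1 reflect across z = 0: (-5, -4, 0) → (-5, -4, 0)
T2 rotate right-handed about the z-axis with cos θ = -4/5, sin θ = 3/5: (-5, -4, 0) → (32/5, 1/5, 0)
T3 rotate right-handed about the x-axis with cos θ = 4/5, sin θ = 3/5: (32/5, 1/5, 0) → (32/5, 4/25, 3/25)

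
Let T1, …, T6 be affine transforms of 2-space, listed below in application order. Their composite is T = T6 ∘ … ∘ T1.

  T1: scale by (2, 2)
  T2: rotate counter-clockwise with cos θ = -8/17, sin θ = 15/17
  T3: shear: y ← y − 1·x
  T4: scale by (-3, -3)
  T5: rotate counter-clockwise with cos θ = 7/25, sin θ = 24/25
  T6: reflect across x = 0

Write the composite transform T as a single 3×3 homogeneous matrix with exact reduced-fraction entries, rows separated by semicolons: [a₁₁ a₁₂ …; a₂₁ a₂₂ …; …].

T1 = [2 0 0; 0 2 0; 0 0 1]
T2·T1 = [-16/17 -30/17 0; 30/17 -16/17 0; 0 0 1]
T3·…·T1 = [-16/17 -30/17 0; 46/17 14/17 0; 0 0 1]
T4·…·T1 = [48/17 90/17 0; -138/17 -42/17 0; 0 0 1]
T5·…·T1 = [3648/425 1638/425 0; 186/425 1866/425 0; 0 0 1]
T6·…·T1 = [-3648/425 -1638/425 0; 186/425 1866/425 0; 0 0 1]

T = [-3648/425 -1638/425 0; 186/425 1866/425 0; 0 0 1]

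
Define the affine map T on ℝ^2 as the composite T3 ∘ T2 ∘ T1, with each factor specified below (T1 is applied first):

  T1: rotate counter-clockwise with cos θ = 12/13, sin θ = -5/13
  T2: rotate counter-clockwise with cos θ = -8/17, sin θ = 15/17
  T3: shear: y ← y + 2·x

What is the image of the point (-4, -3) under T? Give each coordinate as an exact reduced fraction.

T1 rotate counter-clockwise with cos θ = 12/13, sin θ = -5/13: (-4, -3) → (-63/13, -16/13)
T2 rotate counter-clockwise with cos θ = -8/17, sin θ = 15/17: (-63/13, -16/13) → (744/221, -817/221)
T3 shear: y ← y + 2·x: (744/221, -817/221) → (744/221, 671/221)

T(p) = (744/221, 671/221)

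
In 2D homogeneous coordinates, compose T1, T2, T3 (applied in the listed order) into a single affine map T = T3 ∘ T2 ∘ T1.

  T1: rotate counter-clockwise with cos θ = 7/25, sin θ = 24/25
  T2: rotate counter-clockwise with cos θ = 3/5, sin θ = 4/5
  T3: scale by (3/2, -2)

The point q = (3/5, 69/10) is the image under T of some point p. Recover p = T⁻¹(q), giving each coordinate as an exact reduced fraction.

T1 = [7/25 -24/25 0; 24/25 7/25 0; 0 0 1]
T2·T1 = [-3/5 -4/5 0; 4/5 -3/5 0; 0 0 1]
T3·…·T1 = [-9/10 -6/5 0; -8/5 6/5 0; 0 0 1]
det M = -3; M⁻¹ = [-2/5 -2/5 0; -8/15 3/10 0; 0 0 1]
M⁻¹ · (3/5, 69/10)ᵀ = (-3, 7/4)ᵀ

p = (-3, 7/4)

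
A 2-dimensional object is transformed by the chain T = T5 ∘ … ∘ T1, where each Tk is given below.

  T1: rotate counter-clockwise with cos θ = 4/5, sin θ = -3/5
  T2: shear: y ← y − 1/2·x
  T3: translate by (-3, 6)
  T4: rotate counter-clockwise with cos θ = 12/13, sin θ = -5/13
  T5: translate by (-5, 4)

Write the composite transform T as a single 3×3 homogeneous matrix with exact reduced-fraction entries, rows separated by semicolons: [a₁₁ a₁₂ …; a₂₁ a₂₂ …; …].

T1 = [4/5 3/5 0; -3/5 4/5 0; 0 0 1]
T2·T1 = [4/5 3/5 0; -1 1/2 0; 0 0 1]
T3·…·T1 = [4/5 3/5 -3; -1 1/2 6; 0 0 1]
T4·…·T1 = [23/65 97/130 -6/13; -16/13 3/13 87/13; 0 0 1]
T5·…·T1 = [23/65 97/130 -71/13; -16/13 3/13 139/13; 0 0 1]

T = [23/65 97/130 -71/13; -16/13 3/13 139/13; 0 0 1]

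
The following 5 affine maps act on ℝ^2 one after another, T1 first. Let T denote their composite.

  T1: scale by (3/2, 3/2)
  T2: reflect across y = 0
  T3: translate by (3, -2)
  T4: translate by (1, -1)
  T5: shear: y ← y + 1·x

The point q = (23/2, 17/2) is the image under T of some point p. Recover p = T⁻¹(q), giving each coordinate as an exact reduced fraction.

T1 = [3/2 0 0; 0 3/2 0; 0 0 1]
T2·T1 = [3/2 0 0; 0 -3/2 0; 0 0 1]
T3·…·T1 = [3/2 0 3; 0 -3/2 -2; 0 0 1]
T4·…·T1 = [3/2 0 4; 0 -3/2 -3; 0 0 1]
T5·…·T1 = [3/2 0 4; 3/2 -3/2 1; 0 0 1]
det M = -9/4; M⁻¹ = [2/3 0 -8/3; 2/3 -2/3 -2; 0 0 1]
M⁻¹ · (23/2, 17/2)ᵀ = (5, 0)ᵀ

p = (5, 0)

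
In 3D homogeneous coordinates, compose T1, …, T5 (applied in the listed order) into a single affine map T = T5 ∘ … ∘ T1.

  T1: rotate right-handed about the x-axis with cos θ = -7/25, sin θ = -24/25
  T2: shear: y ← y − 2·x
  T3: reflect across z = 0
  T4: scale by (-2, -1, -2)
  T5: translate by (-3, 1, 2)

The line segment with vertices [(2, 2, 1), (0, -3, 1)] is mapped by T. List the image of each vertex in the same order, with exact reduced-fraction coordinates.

T1 rotate right-handed about the x-axis with cos θ = -7/25, sin θ = -24/25: (2, 2, 1) → (2, 2/5, -11/5); (0, -3, 1) → (0, 9/5, 13/5)
T2 shear: y ← y − 2·x: (2, 2/5, -11/5) → (2, -18/5, -11/5); (0, 9/5, 13/5) → (0, 9/5, 13/5)
T3 reflect across z = 0: (2, -18/5, -11/5) → (2, -18/5, 11/5); (0, 9/5, 13/5) → (0, 9/5, -13/5)
T4 scale by (-2, -1, -2): (2, -18/5, 11/5) → (-4, 18/5, -22/5); (0, 9/5, -13/5) → (0, -9/5, 26/5)
T5 translate by (-3, 1, 2): (-4, 18/5, -22/5) → (-7, 23/5, -12/5); (0, -9/5, 26/5) → (-3, -4/5, 36/5)

image vertices: (-7, 23/5, -12/5), (-3, -4/5, 36/5)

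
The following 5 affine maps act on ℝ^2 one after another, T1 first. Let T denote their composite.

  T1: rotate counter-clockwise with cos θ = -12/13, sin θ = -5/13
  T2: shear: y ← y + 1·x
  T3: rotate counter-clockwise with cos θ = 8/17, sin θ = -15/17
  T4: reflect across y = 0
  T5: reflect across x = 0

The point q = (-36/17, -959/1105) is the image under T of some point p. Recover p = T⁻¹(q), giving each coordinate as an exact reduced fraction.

p = (-1, -9/5)

T1 = [-12/13 5/13 0; -5/13 -12/13 0; 0 0 1]
T2·T1 = [-12/13 5/13 0; -17/13 -7/13 0; 0 0 1]
T3·…·T1 = [-27/17 -5/17 0; 44/221 -131/221 0; 0 0 1]
T4·…·T1 = [-27/17 -5/17 0; -44/221 131/221 0; 0 0 1]
T5·…·T1 = [27/17 5/17 0; -44/221 131/221 0; 0 0 1]
det M = 1; M⁻¹ = [131/221 -5/17 0; 44/221 27/17 0; 0 0 1]
M⁻¹ · (-36/17, -959/1105)ᵀ = (-1, -9/5)ᵀ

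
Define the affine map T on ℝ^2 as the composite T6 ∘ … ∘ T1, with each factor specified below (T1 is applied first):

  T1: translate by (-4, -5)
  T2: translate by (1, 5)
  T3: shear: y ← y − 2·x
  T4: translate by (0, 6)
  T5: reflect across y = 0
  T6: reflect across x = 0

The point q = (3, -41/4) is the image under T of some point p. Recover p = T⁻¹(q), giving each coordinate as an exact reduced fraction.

p = (0, -7/4)

T1 = [1 0 -4; 0 1 -5; 0 0 1]
T2·T1 = [1 0 -3; 0 1 0; 0 0 1]
T3·…·T1 = [1 0 -3; -2 1 6; 0 0 1]
T4·…·T1 = [1 0 -3; -2 1 12; 0 0 1]
T5·…·T1 = [1 0 -3; 2 -1 -12; 0 0 1]
T6·…·T1 = [-1 0 3; 2 -1 -12; 0 0 1]
det M = 1; M⁻¹ = [-1 0 3; -2 -1 -6; 0 0 1]
M⁻¹ · (3, -41/4)ᵀ = (0, -7/4)ᵀ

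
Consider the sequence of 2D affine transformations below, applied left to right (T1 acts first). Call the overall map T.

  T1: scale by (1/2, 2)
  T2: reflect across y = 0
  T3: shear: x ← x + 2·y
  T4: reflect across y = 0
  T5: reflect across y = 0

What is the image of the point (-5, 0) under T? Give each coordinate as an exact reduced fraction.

T1 scale by (1/2, 2): (-5, 0) → (-5/2, 0)
T2 reflect across y = 0: (-5/2, 0) → (-5/2, 0)
T3 shear: x ← x + 2·y: (-5/2, 0) → (-5/2, 0)
T4 reflect across y = 0: (-5/2, 0) → (-5/2, 0)
T5 reflect across y = 0: (-5/2, 0) → (-5/2, 0)

T(p) = (-5/2, 0)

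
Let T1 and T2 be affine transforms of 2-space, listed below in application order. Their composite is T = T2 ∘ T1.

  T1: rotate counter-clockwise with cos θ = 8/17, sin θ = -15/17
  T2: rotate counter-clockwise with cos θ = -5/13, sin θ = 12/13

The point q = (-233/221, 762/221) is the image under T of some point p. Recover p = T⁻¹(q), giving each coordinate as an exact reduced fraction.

T1 = [8/17 15/17 0; -15/17 8/17 0; 0 0 1]
T2·T1 = [140/221 -171/221 0; 171/221 140/221 0; 0 0 1]
det M = 1; M⁻¹ = [140/221 171/221 0; -171/221 140/221 0; 0 0 1]
M⁻¹ · (-233/221, 762/221)ᵀ = (2, 3)ᵀ

p = (2, 3)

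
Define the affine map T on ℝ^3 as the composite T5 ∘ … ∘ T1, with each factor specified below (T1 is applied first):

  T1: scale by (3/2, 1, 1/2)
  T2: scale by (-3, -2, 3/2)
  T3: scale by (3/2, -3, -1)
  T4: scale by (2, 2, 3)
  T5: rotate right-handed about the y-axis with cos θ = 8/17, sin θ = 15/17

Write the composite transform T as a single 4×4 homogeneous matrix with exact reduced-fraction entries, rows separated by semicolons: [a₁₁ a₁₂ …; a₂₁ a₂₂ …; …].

T = [-108/17 0 -135/68 0; 0 12 0 0; 405/34 0 -18/17 0; 0 0 0 1]

T1 = [3/2 0 0 0; 0 1 0 0; 0 0 1/2 0; 0 0 0 1]
T2·T1 = [-9/2 0 0 0; 0 -2 0 0; 0 0 3/4 0; 0 0 0 1]
T3·…·T1 = [-27/4 0 0 0; 0 6 0 0; 0 0 -3/4 0; 0 0 0 1]
T4·…·T1 = [-27/2 0 0 0; 0 12 0 0; 0 0 -9/4 0; 0 0 0 1]
T5·…·T1 = [-108/17 0 -135/68 0; 0 12 0 0; 405/34 0 -18/17 0; 0 0 0 1]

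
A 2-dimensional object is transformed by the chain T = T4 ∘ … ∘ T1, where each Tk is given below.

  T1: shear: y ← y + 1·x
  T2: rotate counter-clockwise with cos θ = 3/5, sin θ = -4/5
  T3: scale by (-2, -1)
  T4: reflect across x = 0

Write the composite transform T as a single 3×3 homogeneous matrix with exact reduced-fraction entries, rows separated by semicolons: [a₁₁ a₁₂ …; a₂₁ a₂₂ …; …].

T = [14/5 8/5 0; 1/5 -3/5 0; 0 0 1]

T1 = [1 0 0; 1 1 0; 0 0 1]
T2·T1 = [7/5 4/5 0; -1/5 3/5 0; 0 0 1]
T3·…·T1 = [-14/5 -8/5 0; 1/5 -3/5 0; 0 0 1]
T4·…·T1 = [14/5 8/5 0; 1/5 -3/5 0; 0 0 1]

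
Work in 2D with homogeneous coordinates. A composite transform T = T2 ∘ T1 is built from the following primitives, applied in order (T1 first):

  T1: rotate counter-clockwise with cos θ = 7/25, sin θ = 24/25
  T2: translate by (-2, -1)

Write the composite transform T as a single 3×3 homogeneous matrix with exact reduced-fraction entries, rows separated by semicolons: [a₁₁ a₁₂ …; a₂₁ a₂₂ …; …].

T1 = [7/25 -24/25 0; 24/25 7/25 0; 0 0 1]
T2·T1 = [7/25 -24/25 -2; 24/25 7/25 -1; 0 0 1]

T = [7/25 -24/25 -2; 24/25 7/25 -1; 0 0 1]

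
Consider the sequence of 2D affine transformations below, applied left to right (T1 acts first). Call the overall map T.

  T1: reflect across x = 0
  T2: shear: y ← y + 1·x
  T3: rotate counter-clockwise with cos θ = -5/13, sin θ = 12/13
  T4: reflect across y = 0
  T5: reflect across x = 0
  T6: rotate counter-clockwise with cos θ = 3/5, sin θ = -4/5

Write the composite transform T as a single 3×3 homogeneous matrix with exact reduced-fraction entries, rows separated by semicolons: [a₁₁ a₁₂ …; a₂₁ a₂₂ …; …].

T1 = [-1 0 0; 0 1 0; 0 0 1]
T2·T1 = [-1 0 0; -1 1 0; 0 0 1]
T3·…·T1 = [17/13 -12/13 0; -7/13 -5/13 0; 0 0 1]
T4·…·T1 = [17/13 -12/13 0; 7/13 5/13 0; 0 0 1]
T5·…·T1 = [-17/13 12/13 0; 7/13 5/13 0; 0 0 1]
T6·…·T1 = [-23/65 56/65 0; 89/65 -33/65 0; 0 0 1]

T = [-23/65 56/65 0; 89/65 -33/65 0; 0 0 1]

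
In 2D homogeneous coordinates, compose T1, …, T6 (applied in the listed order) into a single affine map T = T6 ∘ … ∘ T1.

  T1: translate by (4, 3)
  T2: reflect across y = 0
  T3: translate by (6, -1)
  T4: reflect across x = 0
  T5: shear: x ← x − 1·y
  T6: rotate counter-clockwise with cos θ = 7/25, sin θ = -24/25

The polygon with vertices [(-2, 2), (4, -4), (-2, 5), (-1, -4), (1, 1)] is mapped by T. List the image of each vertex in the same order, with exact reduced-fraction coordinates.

T1 translate by (4, 3): (-2, 2) → (2, 5); (4, -4) → (8, -1); (-2, 5) → (2, 8); (-1, -4) → (3, -1); (1, 1) → (5, 4)
T2 reflect across y = 0: (2, 5) → (2, -5); (8, -1) → (8, 1); (2, 8) → (2, -8); (3, -1) → (3, 1); (5, 4) → (5, -4)
T3 translate by (6, -1): (2, -5) → (8, -6); (8, 1) → (14, 0); (2, -8) → (8, -9); (3, 1) → (9, 0); (5, -4) → (11, -5)
T4 reflect across x = 0: (8, -6) → (-8, -6); (14, 0) → (-14, 0); (8, -9) → (-8, -9); (9, 0) → (-9, 0); (11, -5) → (-11, -5)
T5 shear: x ← x − 1·y: (-8, -6) → (-2, -6); (-14, 0) → (-14, 0); (-8, -9) → (1, -9); (-9, 0) → (-9, 0); (-11, -5) → (-6, -5)
T6 rotate counter-clockwise with cos θ = 7/25, sin θ = -24/25: (-2, -6) → (-158/25, 6/25); (-14, 0) → (-98/25, 336/25); (1, -9) → (-209/25, -87/25); (-9, 0) → (-63/25, 216/25); (-6, -5) → (-162/25, 109/25)

image vertices: (-158/25, 6/25), (-98/25, 336/25), (-209/25, -87/25), (-63/25, 216/25), (-162/25, 109/25)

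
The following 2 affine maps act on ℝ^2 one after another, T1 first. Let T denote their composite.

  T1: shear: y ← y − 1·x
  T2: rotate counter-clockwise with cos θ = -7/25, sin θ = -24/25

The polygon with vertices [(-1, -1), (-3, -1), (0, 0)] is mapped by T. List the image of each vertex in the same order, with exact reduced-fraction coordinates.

image vertices: (7/25, 24/25), (69/25, 58/25), (0, 0)

T1 shear: y ← y − 1·x: (-1, -1) → (-1, 0); (-3, -1) → (-3, 2); (0, 0) → (0, 0)
T2 rotate counter-clockwise with cos θ = -7/25, sin θ = -24/25: (-1, 0) → (7/25, 24/25); (-3, 2) → (69/25, 58/25); (0, 0) → (0, 0)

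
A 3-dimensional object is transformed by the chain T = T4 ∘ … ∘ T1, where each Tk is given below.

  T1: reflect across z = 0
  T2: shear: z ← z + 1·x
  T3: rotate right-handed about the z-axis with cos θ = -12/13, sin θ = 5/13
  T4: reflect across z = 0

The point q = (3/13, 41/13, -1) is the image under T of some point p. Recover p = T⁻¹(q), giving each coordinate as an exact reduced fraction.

p = (1, -3, 0)

T1 = [1 0 0 0; 0 1 0 0; 0 0 -1 0; 0 0 0 1]
T2·T1 = [1 0 0 0; 0 1 0 0; 1 0 -1 0; 0 0 0 1]
T3·…·T1 = [-12/13 -5/13 0 0; 5/13 -12/13 0 0; 1 0 -1 0; 0 0 0 1]
T4·…·T1 = [-12/13 -5/13 0 0; 5/13 -12/13 0 0; -1 0 1 0; 0 0 0 1]
det M = 1; M⁻¹ = [-12/13 5/13 0 0; -5/13 -12/13 0 0; -12/13 5/13 1 0; 0 0 0 1]
M⁻¹ · (3/13, 41/13, -1)ᵀ = (1, -3, 0)ᵀ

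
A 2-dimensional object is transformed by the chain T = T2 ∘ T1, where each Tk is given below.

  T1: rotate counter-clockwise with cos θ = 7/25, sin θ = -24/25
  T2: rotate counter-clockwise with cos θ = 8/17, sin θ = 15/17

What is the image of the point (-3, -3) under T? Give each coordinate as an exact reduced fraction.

T(p) = (-1509/425, -987/425)

T1 rotate counter-clockwise with cos θ = 7/25, sin θ = -24/25: (-3, -3) → (-93/25, 51/25)
T2 rotate counter-clockwise with cos θ = 8/17, sin θ = 15/17: (-93/25, 51/25) → (-1509/425, -987/425)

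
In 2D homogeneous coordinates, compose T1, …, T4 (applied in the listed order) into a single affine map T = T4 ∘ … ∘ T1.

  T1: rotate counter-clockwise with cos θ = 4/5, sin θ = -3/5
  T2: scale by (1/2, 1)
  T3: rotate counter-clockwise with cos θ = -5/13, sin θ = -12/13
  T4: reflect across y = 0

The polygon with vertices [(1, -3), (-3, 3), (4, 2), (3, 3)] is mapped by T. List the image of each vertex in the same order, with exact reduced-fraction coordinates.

T1 rotate counter-clockwise with cos θ = 4/5, sin θ = -3/5: (1, -3) → (-1, -3); (-3, 3) → (-3/5, 21/5); (4, 2) → (22/5, -4/5); (3, 3) → (21/5, 3/5)
T2 scale by (1/2, 1): (-1, -3) → (-1/2, -3); (-3/5, 21/5) → (-3/10, 21/5); (22/5, -4/5) → (11/5, -4/5); (21/5, 3/5) → (21/10, 3/5)
T3 rotate counter-clockwise with cos θ = -5/13, sin θ = -12/13: (-1/2, -3) → (-67/26, 21/13); (-3/10, 21/5) → (519/130, -87/65); (11/5, -4/5) → (-103/65, -112/65); (21/10, 3/5) → (-33/130, -141/65)
T4 reflect across y = 0: (-67/26, 21/13) → (-67/26, -21/13); (519/130, -87/65) → (519/130, 87/65); (-103/65, -112/65) → (-103/65, 112/65); (-33/130, -141/65) → (-33/130, 141/65)

image vertices: (-67/26, -21/13), (519/130, 87/65), (-103/65, 112/65), (-33/130, 141/65)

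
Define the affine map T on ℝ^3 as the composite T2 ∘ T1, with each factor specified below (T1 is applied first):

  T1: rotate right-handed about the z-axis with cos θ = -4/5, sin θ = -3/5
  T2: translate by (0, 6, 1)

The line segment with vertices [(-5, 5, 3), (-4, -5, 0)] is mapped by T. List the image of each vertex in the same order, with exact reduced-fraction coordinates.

T1 rotate right-handed about the z-axis with cos θ = -4/5, sin θ = -3/5: (-5, 5, 3) → (7, -1, 3); (-4, -5, 0) → (1/5, 32/5, 0)
T2 translate by (0, 6, 1): (7, -1, 3) → (7, 5, 4); (1/5, 32/5, 0) → (1/5, 62/5, 1)

image vertices: (7, 5, 4), (1/5, 62/5, 1)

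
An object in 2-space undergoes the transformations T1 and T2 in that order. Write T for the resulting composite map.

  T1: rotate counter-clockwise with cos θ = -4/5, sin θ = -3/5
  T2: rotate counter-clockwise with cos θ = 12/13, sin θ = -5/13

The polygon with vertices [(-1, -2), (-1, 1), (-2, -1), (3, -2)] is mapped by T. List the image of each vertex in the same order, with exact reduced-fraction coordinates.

image vertices: (31/65, 142/65), (79/65, -47/65), (22/13, 19/13), (-17/5, 6/5)

T1 rotate counter-clockwise with cos θ = -4/5, sin θ = -3/5: (-1, -2) → (-2/5, 11/5); (-1, 1) → (7/5, -1/5); (-2, -1) → (1, 2); (3, -2) → (-18/5, -1/5)
T2 rotate counter-clockwise with cos θ = 12/13, sin θ = -5/13: (-2/5, 11/5) → (31/65, 142/65); (7/5, -1/5) → (79/65, -47/65); (1, 2) → (22/13, 19/13); (-18/5, -1/5) → (-17/5, 6/5)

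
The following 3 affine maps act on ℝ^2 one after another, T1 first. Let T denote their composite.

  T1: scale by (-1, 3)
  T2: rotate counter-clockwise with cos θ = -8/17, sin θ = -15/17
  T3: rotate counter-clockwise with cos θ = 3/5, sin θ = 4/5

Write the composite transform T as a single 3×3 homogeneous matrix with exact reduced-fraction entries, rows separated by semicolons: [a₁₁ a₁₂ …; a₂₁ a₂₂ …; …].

T1 = [-1 0 0; 0 3 0; 0 0 1]
T2·T1 = [8/17 45/17 0; 15/17 -24/17 0; 0 0 1]
T3·…·T1 = [-36/85 231/85 0; 77/85 108/85 0; 0 0 1]

T = [-36/85 231/85 0; 77/85 108/85 0; 0 0 1]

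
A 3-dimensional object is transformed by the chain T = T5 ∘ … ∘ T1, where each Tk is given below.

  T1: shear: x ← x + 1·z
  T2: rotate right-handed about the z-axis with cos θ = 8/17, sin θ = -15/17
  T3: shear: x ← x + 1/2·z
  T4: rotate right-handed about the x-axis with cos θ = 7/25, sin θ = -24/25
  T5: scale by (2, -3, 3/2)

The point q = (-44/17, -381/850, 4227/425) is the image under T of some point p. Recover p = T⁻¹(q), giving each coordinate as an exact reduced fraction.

T1 = [1 0 1 0; 0 1 0 0; 0 0 1 0; 0 0 0 1]
T2·T1 = [8/17 15/17 8/17 0; -15/17 8/17 -15/17 0; 0 0 1 0; 0 0 0 1]
T3·…·T1 = [8/17 15/17 33/34 0; -15/17 8/17 -15/17 0; 0 0 1 0; 0 0 0 1]
T4·…·T1 = [8/17 15/17 33/34 0; -21/85 56/425 303/425 0; 72/85 -192/425 479/425 0; 0 0 0 1]
T5·…·T1 = [16/17 30/17 33/17 0; 63/85 -168/425 -909/425 0; 108/85 -288/425 1437/850 0; 0 0 0 1]
det M = -9; M⁻¹ = [4/17 203/425 142/425 0; 15/34 124/1275 -163/425 0; 0 -8/25 14/75 0; 0 0 0 1]
M⁻¹ · (-44/17, -381/850, 4227/425)ᵀ = (5/2, -5, 2)ᵀ

p = (5/2, -5, 2)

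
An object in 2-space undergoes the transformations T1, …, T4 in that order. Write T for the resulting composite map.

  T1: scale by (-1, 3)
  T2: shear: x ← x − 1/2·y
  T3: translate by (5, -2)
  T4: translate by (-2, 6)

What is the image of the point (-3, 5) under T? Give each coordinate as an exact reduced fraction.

T(p) = (-3/2, 19)

T1 scale by (-1, 3): (-3, 5) → (3, 15)
T2 shear: x ← x − 1/2·y: (3, 15) → (-9/2, 15)
T3 translate by (5, -2): (-9/2, 15) → (1/2, 13)
T4 translate by (-2, 6): (1/2, 13) → (-3/2, 19)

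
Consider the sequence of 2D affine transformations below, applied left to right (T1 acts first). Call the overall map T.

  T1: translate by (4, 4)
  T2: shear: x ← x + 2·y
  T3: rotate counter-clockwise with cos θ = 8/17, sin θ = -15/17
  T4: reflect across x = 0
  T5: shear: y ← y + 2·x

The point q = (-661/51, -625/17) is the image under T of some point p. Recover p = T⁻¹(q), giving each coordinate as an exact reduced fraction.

T1 = [1 0 4; 0 1 4; 0 0 1]
T2·T1 = [1 2 12; 0 1 4; 0 0 1]
T3·…·T1 = [8/17 31/17 156/17; -15/17 -22/17 -148/17; 0 0 1]
T4·…·T1 = [-8/17 -31/17 -156/17; -15/17 -22/17 -148/17; 0 0 1]
T5·…·T1 = [-8/17 -31/17 -156/17; -31/17 -84/17 -460/17; 0 0 1]
det M = -1; M⁻¹ = [84/17 -31/17 -4; -31/17 8/17 -4; 0 0 1]
M⁻¹ · (-661/51, -625/17)ᵀ = (-1, 7/3)ᵀ

p = (-1, 7/3)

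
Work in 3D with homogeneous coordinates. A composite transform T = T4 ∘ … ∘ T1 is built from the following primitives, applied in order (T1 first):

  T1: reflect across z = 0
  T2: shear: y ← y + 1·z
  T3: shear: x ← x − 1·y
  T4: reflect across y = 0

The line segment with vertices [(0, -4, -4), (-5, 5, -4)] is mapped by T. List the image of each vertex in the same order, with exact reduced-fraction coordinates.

image vertices: (0, 0, 4), (-14, -9, 4)

T1 reflect across z = 0: (0, -4, -4) → (0, -4, 4); (-5, 5, -4) → (-5, 5, 4)
T2 shear: y ← y + 1·z: (0, -4, 4) → (0, 0, 4); (-5, 5, 4) → (-5, 9, 4)
T3 shear: x ← x − 1·y: (0, 0, 4) → (0, 0, 4); (-5, 9, 4) → (-14, 9, 4)
T4 reflect across y = 0: (0, 0, 4) → (0, 0, 4); (-14, 9, 4) → (-14, -9, 4)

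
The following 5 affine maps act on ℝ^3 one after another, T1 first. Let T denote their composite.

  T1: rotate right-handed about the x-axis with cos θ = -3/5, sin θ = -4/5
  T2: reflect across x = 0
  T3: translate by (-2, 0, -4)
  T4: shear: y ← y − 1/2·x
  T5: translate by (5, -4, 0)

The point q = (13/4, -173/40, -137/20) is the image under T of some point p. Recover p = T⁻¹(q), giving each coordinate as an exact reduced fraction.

p = (-1/4, 3, 3/4)

T1 = [1 0 0 0; 0 -3/5 4/5 0; 0 -4/5 -3/5 0; 0 0 0 1]
T2·T1 = [-1 0 0 0; 0 -3/5 4/5 0; 0 -4/5 -3/5 0; 0 0 0 1]
T3·…·T1 = [-1 0 0 -2; 0 -3/5 4/5 0; 0 -4/5 -3/5 -4; 0 0 0 1]
T4·…·T1 = [-1 0 0 -2; 1/2 -3/5 4/5 1; 0 -4/5 -3/5 -4; 0 0 0 1]
T5·…·T1 = [-1 0 0 3; 1/2 -3/5 4/5 -3; 0 -4/5 -3/5 -4; 0 0 0 1]
det M = -1; M⁻¹ = [-1 0 0 3; -3/10 -3/5 -4/5 -41/10; 2/5 4/5 -3/5 -6/5; 0 0 0 1]
M⁻¹ · (13/4, -173/40, -137/20)ᵀ = (-1/4, 3, 3/4)ᵀ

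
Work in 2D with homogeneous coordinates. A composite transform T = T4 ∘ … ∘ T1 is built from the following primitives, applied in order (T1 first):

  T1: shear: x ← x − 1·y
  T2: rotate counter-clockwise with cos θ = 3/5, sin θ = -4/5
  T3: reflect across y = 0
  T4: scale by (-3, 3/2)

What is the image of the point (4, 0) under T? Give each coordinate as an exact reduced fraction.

T(p) = (-36/5, 24/5)

T1 shear: x ← x − 1·y: (4, 0) → (4, 0)
T2 rotate counter-clockwise with cos θ = 3/5, sin θ = -4/5: (4, 0) → (12/5, -16/5)
T3 reflect across y = 0: (12/5, -16/5) → (12/5, 16/5)
T4 scale by (-3, 3/2): (12/5, 16/5) → (-36/5, 24/5)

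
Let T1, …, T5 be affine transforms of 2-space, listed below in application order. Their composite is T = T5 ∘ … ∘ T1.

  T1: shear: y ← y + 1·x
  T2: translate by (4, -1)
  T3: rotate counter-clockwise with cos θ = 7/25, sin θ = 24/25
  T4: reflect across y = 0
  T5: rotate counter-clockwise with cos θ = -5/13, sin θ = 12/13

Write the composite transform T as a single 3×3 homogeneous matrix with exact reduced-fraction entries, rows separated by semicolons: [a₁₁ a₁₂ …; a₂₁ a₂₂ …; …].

T1 = [1 0 0; 1 1 0; 0 0 1]
T2·T1 = [1 0 4; 1 1 -1; 0 0 1]
T3·…·T1 = [-17/25 -24/25 52/25; 31/25 7/25 89/25; 0 0 1]
T4·…·T1 = [-17/25 -24/25 52/25; -31/25 -7/25 -89/25; 0 0 1]
T5·…·T1 = [457/325 204/325 808/325; -49/325 -253/325 1069/325; 0 0 1]

T = [457/325 204/325 808/325; -49/325 -253/325 1069/325; 0 0 1]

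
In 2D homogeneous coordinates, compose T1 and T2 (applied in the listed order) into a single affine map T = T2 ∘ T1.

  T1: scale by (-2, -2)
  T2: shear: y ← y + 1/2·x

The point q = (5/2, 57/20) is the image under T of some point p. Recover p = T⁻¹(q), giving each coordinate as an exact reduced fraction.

p = (-5/4, -4/5)

T1 = [-2 0 0; 0 -2 0; 0 0 1]
T2·T1 = [-2 0 0; -1 -2 0; 0 0 1]
det M = 4; M⁻¹ = [-1/2 0 0; 1/4 -1/2 0; 0 0 1]
M⁻¹ · (5/2, 57/20)ᵀ = (-5/4, -4/5)ᵀ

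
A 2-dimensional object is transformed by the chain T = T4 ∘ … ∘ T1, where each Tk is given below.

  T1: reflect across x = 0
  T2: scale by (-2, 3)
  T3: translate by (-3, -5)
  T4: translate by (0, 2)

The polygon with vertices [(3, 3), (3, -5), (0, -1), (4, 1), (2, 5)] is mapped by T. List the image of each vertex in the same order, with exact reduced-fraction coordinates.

image vertices: (3, 6), (3, -18), (-3, -6), (5, 0), (1, 12)

T1 reflect across x = 0: (3, 3) → (-3, 3); (3, -5) → (-3, -5); (0, -1) → (0, -1); (4, 1) → (-4, 1); (2, 5) → (-2, 5)
T2 scale by (-2, 3): (-3, 3) → (6, 9); (-3, -5) → (6, -15); (0, -1) → (0, -3); (-4, 1) → (8, 3); (-2, 5) → (4, 15)
T3 translate by (-3, -5): (6, 9) → (3, 4); (6, -15) → (3, -20); (0, -3) → (-3, -8); (8, 3) → (5, -2); (4, 15) → (1, 10)
T4 translate by (0, 2): (3, 4) → (3, 6); (3, -20) → (3, -18); (-3, -8) → (-3, -6); (5, -2) → (5, 0); (1, 10) → (1, 12)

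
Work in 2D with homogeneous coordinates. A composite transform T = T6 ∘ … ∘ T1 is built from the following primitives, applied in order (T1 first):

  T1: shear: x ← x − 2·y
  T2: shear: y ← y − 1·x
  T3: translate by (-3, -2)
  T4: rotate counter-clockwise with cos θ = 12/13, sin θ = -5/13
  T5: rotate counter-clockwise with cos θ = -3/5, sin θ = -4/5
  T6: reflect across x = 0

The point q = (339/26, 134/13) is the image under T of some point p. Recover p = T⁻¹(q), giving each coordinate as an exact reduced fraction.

p = (0, -9/2)

T1 = [1 -2 0; 0 1 0; 0 0 1]
T2·T1 = [1 -2 0; -1 3 0; 0 0 1]
T3·…·T1 = [1 -2 -3; -1 3 -2; 0 0 1]
T4·…·T1 = [7/13 -9/13 -46/13; -17/13 46/13 -9/13; 0 0 1]
T5·…·T1 = [-89/65 211/65 102/65; 23/65 -102/65 211/65; 0 0 1]
T6·…·T1 = [89/65 -211/65 -102/65; 23/65 -102/65 211/65; 0 0 1]
det M = -1; M⁻¹ = [102/65 -211/65 13; 23/65 -89/65 5; 0 0 1]
M⁻¹ · (339/26, 134/13)ᵀ = (0, -9/2)ᵀ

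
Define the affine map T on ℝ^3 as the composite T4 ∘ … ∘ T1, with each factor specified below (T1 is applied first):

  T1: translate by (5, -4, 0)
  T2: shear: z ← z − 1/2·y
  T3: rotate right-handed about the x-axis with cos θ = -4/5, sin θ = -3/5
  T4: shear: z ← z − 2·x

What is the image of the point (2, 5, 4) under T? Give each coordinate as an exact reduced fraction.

T(p) = (7, 13/10, -87/5)

T1 translate by (5, -4, 0): (2, 5, 4) → (7, 1, 4)
T2 shear: z ← z − 1/2·y: (7, 1, 4) → (7, 1, 7/2)
T3 rotate right-handed about the x-axis with cos θ = -4/5, sin θ = -3/5: (7, 1, 7/2) → (7, 13/10, -17/5)
T4 shear: z ← z − 2·x: (7, 13/10, -17/5) → (7, 13/10, -87/5)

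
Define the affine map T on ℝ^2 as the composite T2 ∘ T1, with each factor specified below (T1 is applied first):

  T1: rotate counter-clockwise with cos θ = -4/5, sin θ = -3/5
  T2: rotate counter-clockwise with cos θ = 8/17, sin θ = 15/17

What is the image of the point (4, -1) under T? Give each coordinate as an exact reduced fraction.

T(p) = (-32/85, -349/85)

T1 rotate counter-clockwise with cos θ = -4/5, sin θ = -3/5: (4, -1) → (-19/5, -8/5)
T2 rotate counter-clockwise with cos θ = 8/17, sin θ = 15/17: (-19/5, -8/5) → (-32/85, -349/85)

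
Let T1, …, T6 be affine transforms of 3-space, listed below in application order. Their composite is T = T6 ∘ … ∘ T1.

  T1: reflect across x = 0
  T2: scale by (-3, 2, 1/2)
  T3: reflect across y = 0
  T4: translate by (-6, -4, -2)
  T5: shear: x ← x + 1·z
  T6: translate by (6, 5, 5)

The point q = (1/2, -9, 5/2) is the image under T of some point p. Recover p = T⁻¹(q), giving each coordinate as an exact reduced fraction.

p = (1, 5, -1)

T1 = [-1 0 0 0; 0 1 0 0; 0 0 1 0; 0 0 0 1]
T2·T1 = [3 0 0 0; 0 2 0 0; 0 0 1/2 0; 0 0 0 1]
T3·…·T1 = [3 0 0 0; 0 -2 0 0; 0 0 1/2 0; 0 0 0 1]
T4·…·T1 = [3 0 0 -6; 0 -2 0 -4; 0 0 1/2 -2; 0 0 0 1]
T5·…·T1 = [3 0 1/2 -8; 0 -2 0 -4; 0 0 1/2 -2; 0 0 0 1]
T6·…·T1 = [3 0 1/2 -2; 0 -2 0 1; 0 0 1/2 3; 0 0 0 1]
det M = -3; M⁻¹ = [1/3 0 -1/3 5/3; 0 -1/2 0 1/2; 0 0 2 -6; 0 0 0 1]
M⁻¹ · (1/2, -9, 5/2)ᵀ = (1, 5, -1)ᵀ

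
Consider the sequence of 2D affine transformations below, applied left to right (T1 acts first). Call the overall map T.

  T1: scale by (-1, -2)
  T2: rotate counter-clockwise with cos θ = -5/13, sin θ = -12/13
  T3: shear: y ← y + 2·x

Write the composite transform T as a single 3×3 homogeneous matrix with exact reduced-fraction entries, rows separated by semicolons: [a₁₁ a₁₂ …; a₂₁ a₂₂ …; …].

T1 = [-1 0 0; 0 -2 0; 0 0 1]
T2·T1 = [5/13 -24/13 0; 12/13 10/13 0; 0 0 1]
T3·…·T1 = [5/13 -24/13 0; 22/13 -38/13 0; 0 0 1]

T = [5/13 -24/13 0; 22/13 -38/13 0; 0 0 1]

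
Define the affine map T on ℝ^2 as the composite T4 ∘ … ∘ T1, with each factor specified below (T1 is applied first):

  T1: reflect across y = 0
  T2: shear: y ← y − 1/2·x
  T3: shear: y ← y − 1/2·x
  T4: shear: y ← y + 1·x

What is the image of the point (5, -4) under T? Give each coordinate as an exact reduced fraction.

T(p) = (5, 4)

T1 reflect across y = 0: (5, -4) → (5, 4)
T2 shear: y ← y − 1/2·x: (5, 4) → (5, 3/2)
T3 shear: y ← y − 1/2·x: (5, 3/2) → (5, -1)
T4 shear: y ← y + 1·x: (5, -1) → (5, 4)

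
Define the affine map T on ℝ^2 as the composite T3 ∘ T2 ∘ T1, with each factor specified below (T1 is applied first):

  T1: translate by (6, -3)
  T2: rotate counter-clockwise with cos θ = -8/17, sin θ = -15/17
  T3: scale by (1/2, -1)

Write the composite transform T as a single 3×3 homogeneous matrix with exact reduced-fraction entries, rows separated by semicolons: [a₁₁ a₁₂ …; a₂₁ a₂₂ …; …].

T1 = [1 0 6; 0 1 -3; 0 0 1]
T2·T1 = [-8/17 15/17 -93/17; -15/17 -8/17 -66/17; 0 0 1]
T3·…·T1 = [-4/17 15/34 -93/34; 15/17 8/17 66/17; 0 0 1]

T = [-4/17 15/34 -93/34; 15/17 8/17 66/17; 0 0 1]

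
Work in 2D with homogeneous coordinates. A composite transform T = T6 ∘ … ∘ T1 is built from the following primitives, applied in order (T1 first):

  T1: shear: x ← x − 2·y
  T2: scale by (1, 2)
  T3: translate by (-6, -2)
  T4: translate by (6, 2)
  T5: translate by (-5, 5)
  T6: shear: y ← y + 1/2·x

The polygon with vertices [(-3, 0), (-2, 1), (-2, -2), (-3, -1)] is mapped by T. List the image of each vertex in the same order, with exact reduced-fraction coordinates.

T1 shear: x ← x − 2·y: (-3, 0) → (-3, 0); (-2, 1) → (-4, 1); (-2, -2) → (2, -2); (-3, -1) → (-1, -1)
T2 scale by (1, 2): (-3, 0) → (-3, 0); (-4, 1) → (-4, 2); (2, -2) → (2, -4); (-1, -1) → (-1, -2)
T3 translate by (-6, -2): (-3, 0) → (-9, -2); (-4, 2) → (-10, 0); (2, -4) → (-4, -6); (-1, -2) → (-7, -4)
T4 translate by (6, 2): (-9, -2) → (-3, 0); (-10, 0) → (-4, 2); (-4, -6) → (2, -4); (-7, -4) → (-1, -2)
T5 translate by (-5, 5): (-3, 0) → (-8, 5); (-4, 2) → (-9, 7); (2, -4) → (-3, 1); (-1, -2) → (-6, 3)
T6 shear: y ← y + 1/2·x: (-8, 5) → (-8, 1); (-9, 7) → (-9, 5/2); (-3, 1) → (-3, -1/2); (-6, 3) → (-6, 0)

image vertices: (-8, 1), (-9, 5/2), (-3, -1/2), (-6, 0)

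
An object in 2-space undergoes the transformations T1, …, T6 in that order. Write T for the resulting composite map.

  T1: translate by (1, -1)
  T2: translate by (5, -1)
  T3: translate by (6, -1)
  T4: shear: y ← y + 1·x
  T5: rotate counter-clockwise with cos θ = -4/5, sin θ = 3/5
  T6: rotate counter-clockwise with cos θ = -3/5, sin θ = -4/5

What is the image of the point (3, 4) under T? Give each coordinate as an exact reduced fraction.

T1 translate by (1, -1): (3, 4) → (4, 3)
T2 translate by (5, -1): (4, 3) → (9, 2)
T3 translate by (6, -1): (9, 2) → (15, 1)
T4 shear: y ← y + 1·x: (15, 1) → (15, 16)
T5 rotate counter-clockwise with cos θ = -4/5, sin θ = 3/5: (15, 16) → (-108/5, -19/5)
T6 rotate counter-clockwise with cos θ = -3/5, sin θ = -4/5: (-108/5, -19/5) → (248/25, 489/25)

T(p) = (248/25, 489/25)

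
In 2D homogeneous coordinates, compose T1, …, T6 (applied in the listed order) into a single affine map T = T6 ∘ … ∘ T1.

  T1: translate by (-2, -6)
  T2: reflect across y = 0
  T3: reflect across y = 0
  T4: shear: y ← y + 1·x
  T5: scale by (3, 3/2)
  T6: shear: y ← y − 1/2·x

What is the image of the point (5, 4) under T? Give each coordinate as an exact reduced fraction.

T(p) = (9, -3)

T1 translate by (-2, -6): (5, 4) → (3, -2)
T2 reflect across y = 0: (3, -2) → (3, 2)
T3 reflect across y = 0: (3, 2) → (3, -2)
T4 shear: y ← y + 1·x: (3, -2) → (3, 1)
T5 scale by (3, 3/2): (3, 1) → (9, 3/2)
T6 shear: y ← y − 1/2·x: (9, 3/2) → (9, -3)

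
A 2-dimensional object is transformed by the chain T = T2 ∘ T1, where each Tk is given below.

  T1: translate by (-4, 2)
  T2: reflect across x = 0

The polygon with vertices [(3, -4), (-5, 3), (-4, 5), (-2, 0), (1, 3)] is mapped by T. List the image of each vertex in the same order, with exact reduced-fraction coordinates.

T1 translate by (-4, 2): (3, -4) → (-1, -2); (-5, 3) → (-9, 5); (-4, 5) → (-8, 7); (-2, 0) → (-6, 2); (1, 3) → (-3, 5)
T2 reflect across x = 0: (-1, -2) → (1, -2); (-9, 5) → (9, 5); (-8, 7) → (8, 7); (-6, 2) → (6, 2); (-3, 5) → (3, 5)

image vertices: (1, -2), (9, 5), (8, 7), (6, 2), (3, 5)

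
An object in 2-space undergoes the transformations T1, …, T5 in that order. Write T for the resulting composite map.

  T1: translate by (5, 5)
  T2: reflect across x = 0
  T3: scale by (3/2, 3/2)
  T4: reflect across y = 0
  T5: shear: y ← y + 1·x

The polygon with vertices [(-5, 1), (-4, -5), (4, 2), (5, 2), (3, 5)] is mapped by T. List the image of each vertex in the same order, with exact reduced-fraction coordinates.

T1 translate by (5, 5): (-5, 1) → (0, 6); (-4, -5) → (1, 0); (4, 2) → (9, 7); (5, 2) → (10, 7); (3, 5) → (8, 10)
T2 reflect across x = 0: (0, 6) → (0, 6); (1, 0) → (-1, 0); (9, 7) → (-9, 7); (10, 7) → (-10, 7); (8, 10) → (-8, 10)
T3 scale by (3/2, 3/2): (0, 6) → (0, 9); (-1, 0) → (-3/2, 0); (-9, 7) → (-27/2, 21/2); (-10, 7) → (-15, 21/2); (-8, 10) → (-12, 15)
T4 reflect across y = 0: (0, 9) → (0, -9); (-3/2, 0) → (-3/2, 0); (-27/2, 21/2) → (-27/2, -21/2); (-15, 21/2) → (-15, -21/2); (-12, 15) → (-12, -15)
T5 shear: y ← y + 1·x: (0, -9) → (0, -9); (-3/2, 0) → (-3/2, -3/2); (-27/2, -21/2) → (-27/2, -24); (-15, -21/2) → (-15, -51/2); (-12, -15) → (-12, -27)

image vertices: (0, -9), (-3/2, -3/2), (-27/2, -24), (-15, -51/2), (-12, -27)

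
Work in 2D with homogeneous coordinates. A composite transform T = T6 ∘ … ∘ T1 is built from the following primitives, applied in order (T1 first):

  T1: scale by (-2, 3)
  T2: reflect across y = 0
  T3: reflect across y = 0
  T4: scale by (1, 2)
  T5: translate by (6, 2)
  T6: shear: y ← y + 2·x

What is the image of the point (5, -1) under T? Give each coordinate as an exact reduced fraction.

T1 scale by (-2, 3): (5, -1) → (-10, -3)
T2 reflect across y = 0: (-10, -3) → (-10, 3)
T3 reflect across y = 0: (-10, 3) → (-10, -3)
T4 scale by (1, 2): (-10, -3) → (-10, -6)
T5 translate by (6, 2): (-10, -6) → (-4, -4)
T6 shear: y ← y + 2·x: (-4, -4) → (-4, -12)

T(p) = (-4, -12)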